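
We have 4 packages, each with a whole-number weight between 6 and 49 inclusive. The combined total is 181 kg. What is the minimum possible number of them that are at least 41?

3

If only k of them are at least 41, the other 4 − k are at most 40, so the total is at most k·49 + (4 − k)·40.
This must reach 181, so k·49 + (4 − k)·40 ≥ 181, giving k ≥ 3.
Exactly 3 works: 3 values at 49 and 1 at 40 total 187; lower one of the high values by 6 (still ≥ 41) to hit 181.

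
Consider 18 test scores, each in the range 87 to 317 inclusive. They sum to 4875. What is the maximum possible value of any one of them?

Maximizing one value means minimizing the remaining 17.
The other 17 contribute at least 17 × 87 = 1479, leaving at most 4875 − 1479 = 3396.
But each score is capped at 317, so the maximum is 317.
Achievable: one at 317 and the other 17 totalling 4558, which fits since 17 × 87 ≤ 4558 ≤ 17 × 317.

317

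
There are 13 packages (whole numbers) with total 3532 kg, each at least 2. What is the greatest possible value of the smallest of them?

271

The 13 values sum to 3532, so their minimum is at most ⌊3532/13⌋ = 271.
Taking 4 copies of 271 and 9 copies of 272 gives exactly 3532, so 271 is attained.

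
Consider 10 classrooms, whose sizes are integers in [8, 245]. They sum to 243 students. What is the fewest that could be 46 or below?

Each value above 46 is at least 47, contributing at least 47 − 8 = 39 above the floor 8.
The sum exceeds the floor total 80 by 163, so at most ⌊163/39⌋ = 4 exceed 46, and at least 6 are ≤ 46.
Exactly 6 works: 6 values at 8 and 4 at 47 total 236; raise one of the low values by 7 (still ≤ 46) to hit 243.

6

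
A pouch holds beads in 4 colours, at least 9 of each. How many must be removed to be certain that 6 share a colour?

21

You could draw 5 of every colour without reaching 6 of any — 20 in all.
One more forces 6 of some colour, so 20 + 1 = 21.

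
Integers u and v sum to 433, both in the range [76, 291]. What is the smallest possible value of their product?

41322

uv = u(433 − u) is concave in u, so over [142, 291] it is minimized at an endpoint.
The extreme feasible split is u = 142, v = 291, giving uv = 41322.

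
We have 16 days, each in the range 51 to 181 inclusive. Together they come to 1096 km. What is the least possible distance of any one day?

To make one day as small as possible, make the other 15 as large as possible.
The other 15 can take up 15 × 181 = 2715 ≥ 1096 − 51, so one day can sit at its floor of 51.
Achievable: one at 51 and the other 15 totalling 1045, which fits since 15 × 51 ≤ 1045 ≤ 15 × 181.

51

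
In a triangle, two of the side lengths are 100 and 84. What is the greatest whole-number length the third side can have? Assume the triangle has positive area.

The third side must be less than 100 + 84 = 184.
The largest integer below 184 is 183.

183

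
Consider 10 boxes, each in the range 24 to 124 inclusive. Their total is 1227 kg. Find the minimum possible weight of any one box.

To make one box as small as possible, make the other 9 as large as possible.
The other 9 contribute at most 9 × 124 = 1116, leaving at least 1227 − 1116 = 111.
Since 111 ≥ 24, this is achievable: one at 111 and 9 at 124.

111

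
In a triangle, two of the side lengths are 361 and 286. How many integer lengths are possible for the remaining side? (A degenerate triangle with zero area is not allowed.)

The triangle inequality gives |361 − 286| < c < 361 + 286, i.e. 75 < c < 647.
So c can be any integer from 76 to 646: 571 values.

571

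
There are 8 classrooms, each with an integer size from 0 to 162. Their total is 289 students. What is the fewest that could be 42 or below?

Let j be the number exceeding 42. Then the total is ≥ 43·j + 0·(8 − j) = 0 + 43j.
So 43j ≤ 289 and j ≤ 6; hence at least 8 − 6 = 2 are ≤ 42.
Exactly 2 works: 2 values at 0 and 6 at 43 total 258; raise one of the low values by 31 (still ≤ 42) to hit 289.

2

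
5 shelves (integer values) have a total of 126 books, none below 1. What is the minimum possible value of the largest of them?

Some value must be at least ⌈126/5⌉ = 26, since 5 × 25 = 125 < 126.
Equality holds with 1 value of 26 and 4 values of 25.

26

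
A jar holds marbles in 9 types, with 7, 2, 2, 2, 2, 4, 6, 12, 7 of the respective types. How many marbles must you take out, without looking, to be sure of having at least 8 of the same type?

40

In the worst case you take as many as possible of each type without reaching 8: 7 + 2 + 2 + 2 + 2 + 4 + 6 + 7 + 7 = 39.
The next one must give 8 of some type, so 39 + 1 = 40.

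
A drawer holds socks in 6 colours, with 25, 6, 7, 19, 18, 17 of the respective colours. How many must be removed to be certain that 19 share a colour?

In the worst case you take as many as possible of each colour without reaching 19: 18 + 6 + 7 + 18 + 18 + 17 = 84.
The next one must give 19 of some colour, so 84 + 1 = 85.

85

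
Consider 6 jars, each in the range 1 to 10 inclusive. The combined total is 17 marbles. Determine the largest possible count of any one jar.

10

To make one jar as large as possible, make the other 5 as small as possible.
The other 5 contribute at least 5 × 1 = 5, leaving at most 17 − 5 = 12.
But each jar is capped at 10, so the maximum is 10.
Achievable: one at 10 and the other 5 totalling 7, which fits since 5 × 1 ≤ 7 ≤ 5 × 10.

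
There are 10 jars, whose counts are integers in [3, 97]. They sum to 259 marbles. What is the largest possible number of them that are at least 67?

3

Suppose k of them are at least 67. Those contribute at least 67 each and the other 10 − k at least 3 each.
So the total is at least 67k + 3(10 − k) = 30 + 64k. This must be ≤ 259, giving k ≤ 3.
k = 3 is achieved by 3 values at 67 and 7 at 3, total 222; add 37 to one value (staying below 67) to reach 259.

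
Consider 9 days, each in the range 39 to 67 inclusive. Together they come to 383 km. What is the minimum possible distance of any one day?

Minimizing one value means maximizing the remaining 8.
The other 8 can take up 8 × 67 = 536 ≥ 383 − 39, so one day can sit at its floor of 39.
Achievable: one at 39 and the other 8 totalling 344, which fits since 8 × 39 ≤ 344 ≤ 8 × 67.

39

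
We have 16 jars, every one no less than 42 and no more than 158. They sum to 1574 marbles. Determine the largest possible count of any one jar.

158

To make one jar as large as possible, make the other 15 as small as possible.
The other 15 contribute at least 15 × 42 = 630, leaving at most 1574 − 630 = 944.
But each jar is capped at 158, so the maximum is 158.
Achievable: one at 158 and the other 15 totalling 1416, which fits since 15 × 42 ≤ 1416 ≤ 15 × 158.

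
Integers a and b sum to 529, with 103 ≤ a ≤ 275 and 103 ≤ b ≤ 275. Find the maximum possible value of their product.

69960

With a + b fixed, ab peaks when the two are closest together.
Taking a = 264 and b = 265 (both in [103, 275]) gives ab = 69960.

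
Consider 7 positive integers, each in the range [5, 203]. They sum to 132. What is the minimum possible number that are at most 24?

Let j be the number exceeding 24. Then the total is ≥ 25·j + 5·(7 − j) = 35 + 20j.
So 20j ≤ 97 and j ≤ 4; hence at least 7 − 4 = 3 are ≤ 24.
Exactly 3 works: 3 values at 5 and 4 at 25 total 115; raise one of the low values by 17 (still ≤ 24) to hit 132.

3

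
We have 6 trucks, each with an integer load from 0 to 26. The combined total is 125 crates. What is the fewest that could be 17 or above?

3

Suppose at most 6 − j of them reach 17; then j values are ≤ 16 and the rest ≤ 26.
The total is then ≤ 16·j + 26·(6 − j) = 156 − 10j. For this to be ≥ 125 we need j ≤ 3, so at least 6 − 3 = 3 must reach 17.
Exactly 3 works: 3 values at 26 and 3 at 16 total 126; lower one of the high values by 1 (still ≥ 17) to hit 125.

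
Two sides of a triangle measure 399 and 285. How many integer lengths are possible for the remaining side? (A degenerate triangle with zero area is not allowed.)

569

The triangle inequality gives |399 − 285| < c < 399 + 285, i.e. 114 < c < 684.
So c can be any integer from 115 to 683: 569 values.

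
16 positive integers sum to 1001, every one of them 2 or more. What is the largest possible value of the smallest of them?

If every one of the 16 were at least 63, the total would be at least 16 × 63 = 1008 > 1001.
Equality holds with 7 values of 62 and 9 values of 63.

62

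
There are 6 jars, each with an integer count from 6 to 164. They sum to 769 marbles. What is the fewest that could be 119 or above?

Each value short of 119 is at most 118, costing at least 164 − 118 = 46 against the maximum total of 984.
We can afford to lose at most 984 − 769 = 215, so at most ⌊215/46⌋ = 4 fall short, and at least 2 are ≥ 119.
Exactly 2 works: 2 values at 164 and 4 at 118 total 800; lower one of the high values by 31 (still ≥ 119) to hit 769.

2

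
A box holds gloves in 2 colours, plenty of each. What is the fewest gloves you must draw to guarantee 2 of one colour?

3

You could draw 1 of every colour without reaching 2 of any — 2 in all.
One more forces 2 of some colour, so 2 + 1 = 3.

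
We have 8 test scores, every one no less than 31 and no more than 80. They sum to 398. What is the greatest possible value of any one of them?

80

Maximizing one value means minimizing the remaining 7.
The other 7 contribute at least 7 × 31 = 217, leaving at most 398 − 217 = 181.
But each score is capped at 80, so the maximum is 80.
Achievable: one at 80 and the other 7 totalling 318, which fits since 7 × 31 ≤ 318 ≤ 7 × 80.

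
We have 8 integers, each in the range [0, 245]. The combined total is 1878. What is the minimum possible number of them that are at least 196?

7

If only k of them are at least 196, the other 8 − k are at most 195, so the total is at most k·245 + (8 − k)·195.
This must reach 1878, so k·245 + (8 − k)·195 ≥ 1878, giving k ≥ 7.
Exactly 7 works: 7 values at 245 and 1 at 195 total 1910; lower one of the high values by 32 (still ≥ 196) to hit 1878.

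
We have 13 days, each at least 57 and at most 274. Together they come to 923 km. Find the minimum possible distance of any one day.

57

To make one day as small as possible, make the other 12 as large as possible.
The other 12 can take up 12 × 274 = 3288 ≥ 923 − 57, so one day can sit at its floor of 57.
Achievable: one at 57 and the other 12 totalling 866, which fits since 12 × 57 ≤ 866 ≤ 12 × 274.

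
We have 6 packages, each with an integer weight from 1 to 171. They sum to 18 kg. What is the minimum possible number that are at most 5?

4

If only k of them are at most 5, the other 6 − k are at least 6, so the total is at least (6 − k)·6 + k·1.
This is ≤ 18, so (6 − k)·6 + 1k ≤ 18, which gives k ≥ 4.
Exactly 4 works: 4 values at 1 and 2 at 6 total 16; raise one of the low values by 2 (still ≤ 5) to hit 18.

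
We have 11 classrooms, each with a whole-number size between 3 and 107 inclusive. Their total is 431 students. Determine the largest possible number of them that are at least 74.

5

If k of the values are ≥ 74, the total is ≥ 74k + 3(11 − k).
Setting 74k + 3(11 − k) ≤ 431 gives 71k ≤ 398, so k ≤ 5.
k = 5 is achieved by 5 values at 74 and 6 at 3, total 388; add 43 to one value (staying below 74) to reach 431.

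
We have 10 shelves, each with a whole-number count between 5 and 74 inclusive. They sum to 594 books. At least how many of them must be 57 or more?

2

Suppose at most 10 − j of them reach 57; then j values are ≤ 56 and the rest ≤ 74.
The total is then ≤ 56·j + 74·(10 − j) = 740 − 18j. For this to be ≥ 594 we need j ≤ 8, so at least 10 − 8 = 2 must reach 57.
Exactly 2 works: 2 values at 74 and 8 at 56 total 596; lower one of the high values by 2 (still ≥ 57) to hit 594.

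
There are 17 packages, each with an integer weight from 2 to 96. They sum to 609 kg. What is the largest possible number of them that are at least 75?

Suppose k of them are at least 75. Those contribute at least 75 each and the other 17 − k at least 2 each.
So the total is at least 75k + 2(17 − k) = 34 + 73k. This must be ≤ 609, giving k ≤ 7.
k = 7 is achieved by 7 values at 75 and 10 at 2, total 545; add 64 to one value (staying below 75) to reach 609.

7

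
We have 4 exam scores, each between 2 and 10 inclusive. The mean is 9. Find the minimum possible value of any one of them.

Minimizing one value means maximizing the remaining 3.
The total is 4 × 9 = 36.
The other 3 contribute at most 3 × 10 = 30, leaving at least 36 − 30 = 6.
Since 6 ≥ 2, this is achievable: one at 6 and 3 at 10.

6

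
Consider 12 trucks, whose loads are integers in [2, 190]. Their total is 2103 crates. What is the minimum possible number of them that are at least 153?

Suppose at most 12 − j of them reach 153; then j values are ≤ 152 and the rest ≤ 190.
The total is then ≤ 152·j + 190·(12 − j) = 2280 − 38j. For this to be ≥ 2103 we need j ≤ 4, so at least 12 − 4 = 8 must reach 153.
Exactly 8 works: 8 values at 190 and 4 at 152 total 2128; lower one of the high values by 25 (still ≥ 153) to hit 2103.

8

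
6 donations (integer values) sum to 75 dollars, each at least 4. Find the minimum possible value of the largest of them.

13

The average is 75/6 > 12, so not all 6 can be 12 or less; the largest is ≥ 13.
Equality holds with 3 values of 13 and 3 values of 12.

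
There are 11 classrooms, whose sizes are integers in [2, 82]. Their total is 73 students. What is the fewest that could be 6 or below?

1

If only k of them are at most 6, the other 11 − k are at least 7, so the total is at least (11 − k)·7 + k·2.
This is ≤ 73, so (11 − k)·7 + 2k ≤ 73, which gives k ≥ 1.
Exactly 1 works: 1 value at 2 and 10 at 7 total 72; raise one of the low values by 1 (still ≤ 6) to hit 73.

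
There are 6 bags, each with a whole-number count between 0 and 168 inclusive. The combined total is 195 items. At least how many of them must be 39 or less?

2

Each value above 39 is at least 40, contributing at least 40 − 0 = 40 above the floor 0.
The sum exceeds the floor total 0 by 195, so at most ⌊195/40⌋ = 4 exceed 39, and at least 2 are ≤ 39.
Exactly 2 works: 2 values at 0 and 4 at 40 total 160; raise one of the low values by 35 (still ≤ 39) to hit 195.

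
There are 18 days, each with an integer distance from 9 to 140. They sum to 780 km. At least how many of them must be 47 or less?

Each value above 47 is at least 48, contributing at least 48 − 9 = 39 above the floor 9.
The sum exceeds the floor total 162 by 618, so at most ⌊618/39⌋ = 15 exceed 47, and at least 3 are ≤ 47.
Exactly 3 works: 3 values at 9 and 15 at 48 total 747; raise one of the low values by 33 (still ≤ 47) to hit 780.

3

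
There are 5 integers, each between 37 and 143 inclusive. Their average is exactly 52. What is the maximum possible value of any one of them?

112

To make one integer as large as possible, make the other 4 as small as possible.
The total is 5 × 52 = 260.
The other 4 contribute at least 4 × 37 = 148, leaving at most 260 − 148 = 112.
Since 112 ≤ 143, this is achievable: one at 112 and 4 at 37.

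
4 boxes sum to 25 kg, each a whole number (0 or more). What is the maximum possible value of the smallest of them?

6

The average is 25/4 < 7, so some value is ≤ 6.
Taking 3 copies of 6 and 1 copy of 7 gives exactly 25, so 6 is attained.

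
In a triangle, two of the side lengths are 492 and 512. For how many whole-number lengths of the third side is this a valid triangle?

The triangle inequality gives |492 − 512| < c < 492 + 512, i.e. 20 < c < 1004.
So c can be any integer from 21 to 1003: 983 values.

983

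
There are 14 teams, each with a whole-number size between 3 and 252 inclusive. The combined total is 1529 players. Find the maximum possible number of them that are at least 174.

Suppose k of them are at least 174. Those contribute at least 174 each and the other 14 − k at least 3 each.
So the total is at least 174k + 3(14 − k) = 42 + 171k. This must be ≤ 1529, giving k ≤ 8.
k = 8 is achieved by 8 values at 174 and 6 at 3, total 1410; add 119 to one value (staying below 174) to reach 1529.

8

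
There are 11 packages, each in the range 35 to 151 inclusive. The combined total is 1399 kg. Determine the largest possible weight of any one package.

To make one package as large as possible, make the other 10 as small as possible.
The other 10 contribute at least 10 × 35 = 350, leaving at most 1399 − 350 = 1049.
But each package is capped at 151, so the maximum is 151.
Achievable: one at 151 and the other 10 totalling 1248, which fits since 10 × 35 ≤ 1248 ≤ 10 × 151.

151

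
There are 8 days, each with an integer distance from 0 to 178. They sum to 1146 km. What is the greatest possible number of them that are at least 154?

7

With k values at 154 or above and the rest at least 0, the sum is at least 0 + 154k.
Since the sum is 1146, we need 154k ≤ 1146, i.e. k ≤ 7.
k = 7 is achieved by 7 values at 154 and 1 at 0, total 1078; add 68 to one value (staying below 154) to reach 1146.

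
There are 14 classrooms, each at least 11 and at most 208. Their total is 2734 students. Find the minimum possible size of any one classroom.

30

Minimizing one value means maximizing the remaining 13.
The other 13 contribute at most 13 × 208 = 2704, leaving at least 2734 − 2704 = 30.
Since 30 ≥ 11, this is achievable: one at 30 and 13 at 208.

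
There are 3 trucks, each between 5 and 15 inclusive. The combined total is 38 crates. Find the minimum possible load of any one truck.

Minimizing one value means maximizing the remaining 2.
The other 2 contribute at most 2 × 15 = 30, leaving at least 38 − 30 = 8.
Since 8 ≥ 5, this is achievable: one at 8 and 2 at 15.

8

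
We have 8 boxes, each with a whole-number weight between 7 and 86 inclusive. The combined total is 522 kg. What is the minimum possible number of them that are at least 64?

If only k of them are at least 64, the other 8 − k are at most 63, so the total is at most k·86 + (8 − k)·63.
This must reach 522, so k·86 + (8 − k)·63 ≥ 522, giving k ≥ 1.
Exactly 1 works: 1 value at 86 and 7 at 63 total 527; lower one of the high values by 5 (still ≥ 64) to hit 522.

1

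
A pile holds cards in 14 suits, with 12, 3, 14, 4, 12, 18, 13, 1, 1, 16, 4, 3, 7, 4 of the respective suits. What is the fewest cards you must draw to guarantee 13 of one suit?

100

In the worst case you take as many as possible of each suit without reaching 13: 12 + 3 + 12 + 4 + 12 + 12 + 12 + 1 + 1 + 12 + 4 + 3 + 7 + 4 = 99.
The next one must give 13 of some suit, so 99 + 1 = 100.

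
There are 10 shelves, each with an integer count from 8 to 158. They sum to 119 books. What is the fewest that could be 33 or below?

9

Let j be the number exceeding 33. Then the total is ≥ 34·j + 8·(10 − j) = 80 + 26j.
So 26j ≤ 39 and j ≤ 1; hence at least 10 − 1 = 9 are ≤ 33.
Exactly 9 works: 9 values at 8 and 1 at 34 total 106; raise one of the low values by 13 (still ≤ 33) to hit 119.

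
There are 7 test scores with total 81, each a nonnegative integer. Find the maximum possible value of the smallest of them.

The average is 81/7 < 12, so some value is ≤ 11.
Taking 3 copies of 11 and 4 copies of 12 gives exactly 81, so 11 is attained.

11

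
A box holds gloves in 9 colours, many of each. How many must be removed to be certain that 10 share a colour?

82

You could draw 9 of every colour without reaching 10 of any — 81 in all.
One more forces 10 of some colour, so 81 + 1 = 82.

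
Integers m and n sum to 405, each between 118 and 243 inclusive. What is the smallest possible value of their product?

For a fixed sum, mn is smallest when m and n are as far apart as possible.
The extreme feasible split is m = 162, n = 243, giving mn = 39366.

39366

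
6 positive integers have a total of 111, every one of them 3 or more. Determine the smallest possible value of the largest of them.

19

Some value must be at least ⌈111/6⌉ = 19, since 6 × 18 = 108 < 111.
Taking 3 copies of 18 and 3 copies of 19 gives exactly 111, so 19 is attained.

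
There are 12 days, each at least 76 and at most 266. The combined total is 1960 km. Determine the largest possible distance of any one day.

Maximizing one value means minimizing the remaining 11.
The other 11 contribute at least 11 × 76 = 836, leaving at most 1960 − 836 = 1124.
But each day is capped at 266, so the maximum is 266.
Achievable: one at 266 and the other 11 totalling 1694, which fits since 11 × 76 ≤ 1694 ≤ 11 × 266.

266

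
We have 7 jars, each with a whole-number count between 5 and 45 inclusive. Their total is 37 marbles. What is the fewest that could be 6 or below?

Let j be the number exceeding 6. Then the total is ≥ 7·j + 5·(7 − j) = 35 + 2j.
So 2j ≤ 2 and j ≤ 1; hence at least 7 − 1 = 6 are ≤ 6.
Exactly 6 works: 6 values at 5 and 1 at 7 total 37.

6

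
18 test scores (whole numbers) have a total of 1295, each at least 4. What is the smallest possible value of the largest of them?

If every one of the 18 were at most 71, the total would be at most 18 × 71 = 1278 < 1295.
Achievable: 17 of them at 72 and 1 at 71 total 1295.

72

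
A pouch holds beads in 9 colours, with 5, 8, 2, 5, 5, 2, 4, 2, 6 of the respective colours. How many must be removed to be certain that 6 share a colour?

36

In the worst case you take as many as possible of each colour without reaching 6: 5 + 5 + 2 + 5 + 5 + 2 + 4 + 2 + 5 = 35.
The next one must give 6 of some colour, so 35 + 1 = 36.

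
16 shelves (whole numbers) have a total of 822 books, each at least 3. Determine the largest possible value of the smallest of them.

51

The average is 822/16 < 52, so some value is ≤ 51.
Taking 10 copies of 51 and 6 copies of 52 gives exactly 822, so 51 is attained.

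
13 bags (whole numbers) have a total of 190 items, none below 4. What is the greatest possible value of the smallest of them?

The average is 190/13 < 15, so some value is ≤ 14.
Taking 5 copies of 14 and 8 copies of 15 gives exactly 190, so 14 is attained.

14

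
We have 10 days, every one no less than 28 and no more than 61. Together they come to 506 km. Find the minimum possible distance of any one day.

28

To make one day as small as possible, make the other 9 as large as possible.
The other 9 can take up 9 × 61 = 549 ≥ 506 − 28, so one day can sit at its floor of 28.
Achievable: one at 28 and the other 9 totalling 478, which fits since 9 × 28 ≤ 478 ≤ 9 × 61.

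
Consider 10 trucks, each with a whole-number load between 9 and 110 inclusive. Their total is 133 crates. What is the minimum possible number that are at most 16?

5

Each value above 16 is at least 17, contributing at least 17 − 9 = 8 above the floor 9.
The sum exceeds the floor total 90 by 43, so at most ⌊43/8⌋ = 5 exceed 16, and at least 5 are ≤ 16.
Exactly 5 works: 5 values at 9 and 5 at 17 total 130; raise one of the low values by 3 (still ≤ 16) to hit 133.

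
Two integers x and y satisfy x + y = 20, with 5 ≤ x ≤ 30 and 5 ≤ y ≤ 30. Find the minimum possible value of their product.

xy = x(20 − x) is concave in x, so over [5, 15] it is minimized at an endpoint.
The extreme feasible split is x = 5, y = 15, giving xy = 75.

75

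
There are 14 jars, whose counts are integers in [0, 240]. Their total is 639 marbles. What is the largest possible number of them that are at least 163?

3

If k of the values are ≥ 163, the total is ≥ 163k + 0(14 − k).
Setting 163k + 0(14 − k) ≤ 639 gives 163k ≤ 639, so k ≤ 3.
k = 3 is achieved by 3 values at 163 and 11 at 0, total 489; add 150 to one value (staying below 163) to reach 639.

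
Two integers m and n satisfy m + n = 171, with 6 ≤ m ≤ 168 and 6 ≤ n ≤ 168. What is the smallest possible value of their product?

990

mn = m(171 − m) is concave in m, so over [6, 165] it is minimized at an endpoint.
At the endpoint m = 6, n = 171 − 6 = 165, so mn = 6 × 165 = 990.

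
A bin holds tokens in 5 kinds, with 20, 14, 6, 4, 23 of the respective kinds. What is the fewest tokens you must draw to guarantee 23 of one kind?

67

In the worst case you take as many as possible of each kind without reaching 23: 20 + 14 + 6 + 4 + 22 = 66.
The next one must give 23 of some kind, so 66 + 1 = 67.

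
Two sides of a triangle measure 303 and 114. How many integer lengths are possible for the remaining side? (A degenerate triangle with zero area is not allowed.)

The triangle inequality gives |303 − 114| < c < 303 + 114, i.e. 189 < c < 417.
So c can be any integer from 190 to 416: 227 values.

227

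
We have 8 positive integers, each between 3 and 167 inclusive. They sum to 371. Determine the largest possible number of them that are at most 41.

7

Each value at 41 or below falls at least 167 − 41 = 126 short of the ceiling 167.
The ceiling total is 8 × 167 = 1336, and we need 371, so at most ⌊(1336 − 371)/126⌋ = 7 can be that low.
k = 7 is achieved by 7 values at 41 and 1 at 167, total 454; lower one of the 167's by 83 (still > 41) to reach 371.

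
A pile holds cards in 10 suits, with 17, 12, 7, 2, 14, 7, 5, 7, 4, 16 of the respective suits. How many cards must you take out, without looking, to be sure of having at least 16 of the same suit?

89

In the worst case you take as many as possible of each suit without reaching 16: 15 + 12 + 7 + 2 + 14 + 7 + 5 + 7 + 4 + 15 = 88.
The next one must give 16 of some suit, so 88 + 1 = 89.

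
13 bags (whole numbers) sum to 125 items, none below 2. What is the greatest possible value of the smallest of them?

If every one of the 13 were at least 10, the total would be at least 13 × 10 = 130 > 125.
Achievable: 5 of them at 9 and 8 at 10 total 125.

9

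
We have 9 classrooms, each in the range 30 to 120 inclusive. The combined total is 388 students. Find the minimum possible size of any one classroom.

30

To make one classroom as small as possible, make the other 8 as large as possible.
The other 8 can take up 8 × 120 = 960 ≥ 388 − 30, so one classroom can sit at its floor of 30.
Achievable: one at 30 and the other 8 totalling 358, which fits since 8 × 30 ≤ 358 ≤ 8 × 120.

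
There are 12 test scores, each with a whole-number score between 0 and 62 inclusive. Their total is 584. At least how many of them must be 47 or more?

2

Suppose at most 12 − j of them reach 47; then j values are ≤ 46 and the rest ≤ 62.
The total is then ≤ 46·j + 62·(12 − j) = 744 − 16j. For this to be ≥ 584 we need j ≤ 10, so at least 12 − 10 = 2 must reach 47.
Exactly 2 works: 2 values at 62 and 10 at 46 total 584.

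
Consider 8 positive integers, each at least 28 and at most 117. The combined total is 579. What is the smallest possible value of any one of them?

Minimizing one value means maximizing the remaining 7.
The other 7 can take up 7 × 117 = 819 ≥ 579 − 28, so one integer can sit at its floor of 28.
Achievable: one at 28 and the other 7 totalling 551, which fits since 7 × 28 ≤ 551 ≤ 7 × 117.

28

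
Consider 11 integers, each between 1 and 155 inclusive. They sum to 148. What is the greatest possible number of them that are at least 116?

1

Suppose k of them are at least 116. Those contribute at least 116 each and the other 11 − k at least 1 each.
So the total is at least 116k + 1(11 − k) = 11 + 115k. This must be ≤ 148, giving k ≤ 1.
k = 1 is achieved by 1 value at 116 and 10 at 1, total 126; add 22 to one value (staying below 116) to reach 148.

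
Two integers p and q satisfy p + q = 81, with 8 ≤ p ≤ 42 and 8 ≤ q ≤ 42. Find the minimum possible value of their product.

1638

Since p + q is fixed, pushing one of them to its bound minimizes the product.
The extreme feasible split is p = 39, q = 42, giving pq = 1638.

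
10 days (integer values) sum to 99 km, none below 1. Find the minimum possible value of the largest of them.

10

Some value must be at least ⌈99/10⌉ = 10, since 10 × 9 = 90 < 99.
Taking 1 copy of 9 and 9 copies of 10 gives exactly 99, so 10 is attained.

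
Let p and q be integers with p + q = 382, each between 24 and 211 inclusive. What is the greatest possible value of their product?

For a fixed sum, the product pq is largest when p and q are as close as possible.
Taking p = 191 and q = 191 (both in [24, 211]) gives pq = 36481.

36481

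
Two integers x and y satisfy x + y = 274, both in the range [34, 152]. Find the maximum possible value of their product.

For a fixed sum, the product xy is largest when x and y are as close as possible.
Taking x = 137 and y = 137 (both in [34, 152]) gives xy = 18769.

18769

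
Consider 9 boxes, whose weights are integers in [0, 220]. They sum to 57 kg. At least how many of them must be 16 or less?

6

Each value above 16 is at least 17, contributing at least 17 − 0 = 17 above the floor 0.
The sum exceeds the floor total 0 by 57, so at most ⌊57/17⌋ = 3 exceed 16, and at least 6 are ≤ 16.
Exactly 6 works: 6 values at 0 and 3 at 17 total 51; raise one of the low values by 6 (still ≤ 16) to hit 57.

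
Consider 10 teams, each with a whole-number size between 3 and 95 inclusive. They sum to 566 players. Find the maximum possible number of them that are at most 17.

Each value at 17 or below falls at least 95 − 17 = 78 short of the ceiling 95.
The ceiling total is 10 × 95 = 950, and we need 566, so at most ⌊(950 − 566)/78⌋ = 4 can be that low.
k = 4 is achieved by 4 values at 17 and 6 at 95, total 638; lower one of the 95's by 72 (still > 17) to reach 566.

4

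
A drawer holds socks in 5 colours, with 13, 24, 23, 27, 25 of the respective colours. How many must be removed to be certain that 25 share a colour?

109

In the worst case you take as many as possible of each colour without reaching 25: 13 + 24 + 23 + 24 + 24 = 108.
The next one must give 25 of some colour, so 108 + 1 = 109.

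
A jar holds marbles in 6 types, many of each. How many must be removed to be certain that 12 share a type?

You could draw 11 of every type without reaching 12 of any — 66 in all.
One more forces 12 of some type, so 66 + 1 = 67.

67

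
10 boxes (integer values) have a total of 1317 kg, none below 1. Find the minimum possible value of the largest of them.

If every one of the 10 were at most 131, the total would be at most 10 × 131 = 1310 < 1317.
Achievable: 7 of them at 132 and 3 at 131 total 1317.

132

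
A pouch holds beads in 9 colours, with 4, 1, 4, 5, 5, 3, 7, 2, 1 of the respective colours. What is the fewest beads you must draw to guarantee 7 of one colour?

In the worst case you take as many as possible of each colour without reaching 7: 4 + 1 + 4 + 5 + 5 + 3 + 6 + 2 + 1 = 31.
The next one must give 7 of some colour, so 31 + 1 = 32.

32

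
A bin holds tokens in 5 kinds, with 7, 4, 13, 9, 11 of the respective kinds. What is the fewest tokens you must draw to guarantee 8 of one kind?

33

In the worst case you take as many as possible of each kind without reaching 8: 7 + 4 + 7 + 7 + 7 = 32.
The next one must give 8 of some kind, so 32 + 1 = 33.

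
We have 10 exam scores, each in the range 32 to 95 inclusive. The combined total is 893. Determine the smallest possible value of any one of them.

Minimizing one value means maximizing the remaining 9.
The other 9 contribute at most 9 × 95 = 855, leaving at least 893 − 855 = 38.
Since 38 ≥ 32, this is achievable: one at 38 and 9 at 95.

38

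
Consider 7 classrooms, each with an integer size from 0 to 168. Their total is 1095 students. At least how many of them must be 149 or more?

Each value short of 149 is at most 148, costing at least 168 − 148 = 20 against the maximum total of 1176.
We can afford to lose at most 1176 − 1095 = 81, so at most ⌊81/20⌋ = 4 fall short, and at least 3 are ≥ 149.
Exactly 3 works: 3 values at 168 and 4 at 148 total 1096; lower one of the high values by 1 (still ≥ 149) to hit 1095.

3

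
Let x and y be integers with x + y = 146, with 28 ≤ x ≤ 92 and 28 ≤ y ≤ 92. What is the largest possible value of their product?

xy = x(146 − x) is maximized when x is as near 146/2 as the bounds allow.
Taking x = 73 and y = 73 (both in [28, 92]) gives xy = 5329.

5329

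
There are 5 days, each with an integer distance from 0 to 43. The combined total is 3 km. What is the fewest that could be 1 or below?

4

If only k of them are at most 1, the other 5 − k are at least 2, so the total is at least (5 − k)·2 + k·0.
This is ≤ 3, so (5 − k)·2 + 0k ≤ 3, which gives k ≥ 4.
Exactly 4 works: 4 values at 0 and 1 at 2 total 2; raise one of the low values by 1 (still ≤ 1) to hit 3.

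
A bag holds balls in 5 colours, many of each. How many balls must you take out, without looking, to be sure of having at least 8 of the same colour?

You could draw 7 of every colour without reaching 8 of any — 35 in all.
One more forces 8 of some colour, so 35 + 1 = 36.

36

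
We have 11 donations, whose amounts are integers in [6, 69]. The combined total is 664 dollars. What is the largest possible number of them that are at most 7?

1

Each value at 7 or below falls at least 69 − 7 = 62 short of the ceiling 69.
The ceiling total is 11 × 69 = 759, and we need 664, so at most ⌊(759 − 664)/62⌋ = 1 can be that low.
k = 1 is achieved by 1 value at 7 and 10 at 69, total 697; lower one of the 69's by 33 (still > 7) to reach 664.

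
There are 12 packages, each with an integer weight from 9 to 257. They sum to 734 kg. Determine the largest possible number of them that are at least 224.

With k values at 224 or above and the rest at least 9, the sum is at least 108 + 215k.
Since the sum is 734, we need 215k ≤ 626, i.e. k ≤ 2.
k = 2 is achieved by 2 values at 224 and 10 at 9, total 538; add 196 to one value (staying below 224) to reach 734.

2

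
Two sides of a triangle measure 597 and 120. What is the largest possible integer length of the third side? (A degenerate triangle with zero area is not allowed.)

The third side must be less than 597 + 120 = 717.
The largest integer below 717 is 716.

716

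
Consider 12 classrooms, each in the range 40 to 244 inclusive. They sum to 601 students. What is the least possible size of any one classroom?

40

To make one classroom as small as possible, make the other 11 as large as possible.
The other 11 can take up 11 × 244 = 2684 ≥ 601 − 40, so one classroom can sit at its floor of 40.
Achievable: one at 40 and the other 11 totalling 561, which fits since 11 × 40 ≤ 561 ≤ 11 × 244.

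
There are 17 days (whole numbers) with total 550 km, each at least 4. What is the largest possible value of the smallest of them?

32

If every one of the 17 were at least 33, the total would be at least 17 × 33 = 561 > 550.
Taking 11 copies of 32 and 6 copies of 33 gives exactly 550, so 32 is attained.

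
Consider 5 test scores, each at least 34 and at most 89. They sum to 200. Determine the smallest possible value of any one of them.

34

Minimizing one value means maximizing the remaining 4.
The other 4 can take up 4 × 89 = 356 ≥ 200 − 34, so one score can sit at its floor of 34.
Achievable: one at 34 and the other 4 totalling 166, which fits since 4 × 34 ≤ 166 ≤ 4 × 89.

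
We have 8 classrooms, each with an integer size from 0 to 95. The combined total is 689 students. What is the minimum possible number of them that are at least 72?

6

Each value short of 72 is at most 71, costing at least 95 − 71 = 24 against the maximum total of 760.
We can afford to lose at most 760 − 689 = 71, so at most ⌊71/24⌋ = 2 fall short, and at least 6 are ≥ 72.
Exactly 6 works: 6 values at 95 and 2 at 71 total 712; lower one of the high values by 23 (still ≥ 72) to hit 689.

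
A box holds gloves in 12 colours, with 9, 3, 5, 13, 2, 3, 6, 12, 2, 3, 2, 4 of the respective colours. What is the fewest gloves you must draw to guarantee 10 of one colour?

58

In the worst case you take as many as possible of each colour without reaching 10: 9 + 3 + 5 + 9 + 2 + 3 + 6 + 9 + 2 + 3 + 2 + 4 = 57.
The next one must give 10 of some colour, so 57 + 1 = 58.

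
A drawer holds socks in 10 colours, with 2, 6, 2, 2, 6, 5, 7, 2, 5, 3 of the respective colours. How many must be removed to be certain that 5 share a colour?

In the worst case you take as many as possible of each colour without reaching 5: 2 + 4 + 2 + 2 + 4 + 4 + 4 + 2 + 4 + 3 = 31.
The next one must give 5 of some colour, so 31 + 1 = 32.

32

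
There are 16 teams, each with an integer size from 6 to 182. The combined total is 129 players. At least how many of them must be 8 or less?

5

Each value above 8 is at least 9, contributing at least 9 − 6 = 3 above the floor 6.
The sum exceeds the floor total 96 by 33, so at most ⌊33/3⌋ = 11 exceed 8, and at least 5 are ≤ 8.
Exactly 5 works: 5 values at 6 and 11 at 9 total 129.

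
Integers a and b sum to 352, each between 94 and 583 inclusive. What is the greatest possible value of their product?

ab = a(352 − a) is maximized when a is as near 352/2 as the bounds allow.
Taking a = 176 and b = 176 (both in [94, 583]) gives ab = 30976.

30976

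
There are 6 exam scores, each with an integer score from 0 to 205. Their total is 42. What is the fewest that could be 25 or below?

5

Each value above 25 is at least 26, contributing at least 26 − 0 = 26 above the floor 0.
The sum exceeds the floor total 0 by 42, so at most ⌊42/26⌋ = 1 exceed 25, and at least 5 are ≤ 25.
Exactly 5 works: 5 values at 0 and 1 at 26 total 26; raise one of the low values by 16 (still ≤ 25) to hit 42.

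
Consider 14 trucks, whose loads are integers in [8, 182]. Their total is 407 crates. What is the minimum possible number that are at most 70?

10

Each value above 70 is at least 71, contributing at least 71 − 8 = 63 above the floor 8.
The sum exceeds the floor total 112 by 295, so at most ⌊295/63⌋ = 4 exceed 70, and at least 10 are ≤ 70.
Exactly 10 works: 10 values at 8 and 4 at 71 total 364; raise one of the low values by 43 (still ≤ 70) to hit 407.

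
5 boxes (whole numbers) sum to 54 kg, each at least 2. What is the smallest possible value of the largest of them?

11

Some value must be at least ⌈54/5⌉ = 11, since 5 × 10 = 50 < 54.
Achievable: 4 of them at 11 and 1 at 10 total 54.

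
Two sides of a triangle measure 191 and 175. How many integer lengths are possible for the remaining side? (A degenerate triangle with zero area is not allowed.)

The triangle inequality gives |191 − 175| < c < 191 + 175, i.e. 16 < c < 366.
So c can be any integer from 17 to 365: 349 values.

349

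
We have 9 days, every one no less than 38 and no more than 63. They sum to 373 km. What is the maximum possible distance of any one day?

63

Maximizing one value means minimizing the remaining 8.
The other 8 contribute at least 8 × 38 = 304, leaving at most 373 − 304 = 69.
But each day is capped at 63, so the maximum is 63.
Achievable: one at 63 and the other 8 totalling 310, which fits since 8 × 38 ≤ 310 ≤ 8 × 63.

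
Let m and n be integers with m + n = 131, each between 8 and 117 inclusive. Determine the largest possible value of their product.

4290

With m + n fixed, mn peaks when the two are closest together.
Taking m = 65 and n = 66 (both in [8, 117]) gives mn = 4290.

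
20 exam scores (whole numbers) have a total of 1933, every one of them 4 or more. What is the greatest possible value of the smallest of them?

96

If every one of the 20 were at least 97, the total would be at least 20 × 97 = 1940 > 1933.
Achievable: 7 of them at 96 and 13 at 97 total 1933.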